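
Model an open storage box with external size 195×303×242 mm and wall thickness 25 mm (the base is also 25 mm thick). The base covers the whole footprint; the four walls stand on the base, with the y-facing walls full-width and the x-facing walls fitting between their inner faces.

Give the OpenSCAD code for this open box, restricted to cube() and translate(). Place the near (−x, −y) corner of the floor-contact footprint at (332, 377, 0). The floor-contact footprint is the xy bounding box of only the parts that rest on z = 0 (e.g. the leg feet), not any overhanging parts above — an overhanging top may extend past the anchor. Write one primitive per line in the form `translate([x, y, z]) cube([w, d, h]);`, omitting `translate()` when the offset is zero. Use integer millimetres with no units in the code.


translate([332, 377, 0]) cube([195, 303, 25]);
translate([332, 377, 25]) cube([195, 25, 217]);
translate([332, 655, 25]) cube([195, 25, 217]);
translate([332, 402, 25]) cube([25, 253, 217]);
translate([502, 402, 25]) cube([25, 253, 217]);


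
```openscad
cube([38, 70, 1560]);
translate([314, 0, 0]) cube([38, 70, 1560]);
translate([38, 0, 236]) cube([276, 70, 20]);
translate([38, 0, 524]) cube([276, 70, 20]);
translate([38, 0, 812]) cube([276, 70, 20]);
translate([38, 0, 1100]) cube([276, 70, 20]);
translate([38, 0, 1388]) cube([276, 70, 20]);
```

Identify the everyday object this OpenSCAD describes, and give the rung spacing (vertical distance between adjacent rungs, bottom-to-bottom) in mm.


A ladder. The rung spacing is 288 mm.

Two tall 38×70 posts with 5 short bars between them — a ladder. Adjacent rungs sit at z = 236 and z = 524, so the spacing is 524 − 236 = 288 mm.


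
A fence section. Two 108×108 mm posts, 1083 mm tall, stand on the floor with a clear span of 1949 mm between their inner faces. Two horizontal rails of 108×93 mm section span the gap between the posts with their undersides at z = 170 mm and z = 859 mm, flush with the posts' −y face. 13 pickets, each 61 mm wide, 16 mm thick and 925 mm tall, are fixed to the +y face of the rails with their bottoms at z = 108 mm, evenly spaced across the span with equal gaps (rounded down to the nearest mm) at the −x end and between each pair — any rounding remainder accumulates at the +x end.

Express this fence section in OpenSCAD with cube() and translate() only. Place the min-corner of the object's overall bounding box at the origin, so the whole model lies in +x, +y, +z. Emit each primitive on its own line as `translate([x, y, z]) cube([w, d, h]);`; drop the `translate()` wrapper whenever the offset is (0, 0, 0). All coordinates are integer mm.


cube([108, 108, 1083]);
translate([2057, 0, 0]) cube([108, 108, 1083]);
translate([108, 0, 170]) cube([1949, 108, 93]);
translate([108, 0, 859]) cube([1949, 108, 93]);
translate([190, 108, 108]) cube([61, 16, 925]);
translate([333, 108, 108]) cube([61, 16, 925]);
translate([476, 108, 108]) cube([61, 16, 925]);
translate([619, 108, 108]) cube([61, 16, 925]);
translate([762, 108, 108]) cube([61, 16, 925]);
translate([905, 108, 108]) cube([61, 16, 925]);
translate([1048, 108, 108]) cube([61, 16, 925]);
translate([1191, 108, 108]) cube([61, 16, 925]);
translate([1334, 108, 108]) cube([61, 16, 925]);
translate([1477, 108, 108]) cube([61, 16, 925]);
translate([1620, 108, 108]) cube([61, 16, 925]);
translate([1763, 108, 108]) cube([61, 16, 925]);
translate([1906, 108, 108]) cube([61, 16, 925]);


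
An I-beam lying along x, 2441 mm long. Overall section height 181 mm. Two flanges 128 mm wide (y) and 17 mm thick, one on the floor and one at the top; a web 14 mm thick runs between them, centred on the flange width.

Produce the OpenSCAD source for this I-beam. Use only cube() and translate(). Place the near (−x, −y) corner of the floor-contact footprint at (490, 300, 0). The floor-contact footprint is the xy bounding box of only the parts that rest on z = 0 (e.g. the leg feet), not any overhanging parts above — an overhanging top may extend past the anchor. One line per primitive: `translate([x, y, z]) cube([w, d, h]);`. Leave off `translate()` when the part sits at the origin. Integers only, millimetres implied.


translate([490, 300, 0]) cube([2441, 128, 17]);
translate([490, 357, 17]) cube([2441, 14, 147]);
translate([490, 300, 164]) cube([2441, 128, 17]);


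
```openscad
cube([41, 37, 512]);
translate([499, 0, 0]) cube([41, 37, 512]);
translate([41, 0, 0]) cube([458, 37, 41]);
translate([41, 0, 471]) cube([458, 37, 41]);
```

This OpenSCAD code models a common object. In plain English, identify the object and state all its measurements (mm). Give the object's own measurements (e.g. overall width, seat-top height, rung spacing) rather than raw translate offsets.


A rectangular picture frame lying in the x–z plane (depth along y). The opening is 458 mm wide (x) by 430 mm tall (z), surrounded by a border 41 mm wide on all four sides. The frame is 37 mm deep and is made of two full-height vertical stiles with two horizontal rails fitted between them.


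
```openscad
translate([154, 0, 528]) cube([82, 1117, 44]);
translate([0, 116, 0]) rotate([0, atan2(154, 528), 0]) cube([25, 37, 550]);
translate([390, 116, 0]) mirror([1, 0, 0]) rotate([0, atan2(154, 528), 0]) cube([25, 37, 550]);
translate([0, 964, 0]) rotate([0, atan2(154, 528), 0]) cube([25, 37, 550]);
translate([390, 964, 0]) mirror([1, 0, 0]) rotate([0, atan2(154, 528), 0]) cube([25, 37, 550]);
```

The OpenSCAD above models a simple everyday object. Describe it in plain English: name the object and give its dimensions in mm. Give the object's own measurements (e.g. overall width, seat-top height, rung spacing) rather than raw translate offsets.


A sawhorse. A 82×1117×44 mm beam (x, y, z) sits on two A-frame leg pairs. Each pair is two raked legs of 25×37 mm section (37 mm along y) splaying symmetrically in x. Each leg rises 528 mm vertically over 154 mm of horizontal reach and is 550 mm long along its own axis. Every leg's outer bottom edge rests on the floor and its outer top edge meets a bottom edge of the beam — the left legs (tilting toward +x) meet the beam's −x bottom edge, the right legs (their mirror images, tilting toward −x) meet its +x bottom edge — so the leg tops tuck under the beam, the beam's underside is 528 mm above the floor, and the feet are 390 mm apart outside-to-outside with the beam centred between them. The two leg pairs are set in 116 mm from either end of the beam.


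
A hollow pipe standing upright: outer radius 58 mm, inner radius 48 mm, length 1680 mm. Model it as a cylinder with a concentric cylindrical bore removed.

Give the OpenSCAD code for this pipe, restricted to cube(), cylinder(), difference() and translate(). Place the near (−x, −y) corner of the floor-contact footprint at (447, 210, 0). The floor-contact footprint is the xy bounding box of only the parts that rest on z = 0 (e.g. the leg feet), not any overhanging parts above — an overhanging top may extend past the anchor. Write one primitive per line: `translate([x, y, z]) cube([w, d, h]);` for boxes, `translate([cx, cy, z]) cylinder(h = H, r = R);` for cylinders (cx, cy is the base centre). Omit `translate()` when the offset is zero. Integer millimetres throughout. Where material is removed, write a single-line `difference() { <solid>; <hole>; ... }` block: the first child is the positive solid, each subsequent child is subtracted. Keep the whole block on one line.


difference() { translate([505, 268, 0]) cylinder(h = 1680, r = 58); translate([505, 268, 0]) cylinder(h = 1680, r = 48); }


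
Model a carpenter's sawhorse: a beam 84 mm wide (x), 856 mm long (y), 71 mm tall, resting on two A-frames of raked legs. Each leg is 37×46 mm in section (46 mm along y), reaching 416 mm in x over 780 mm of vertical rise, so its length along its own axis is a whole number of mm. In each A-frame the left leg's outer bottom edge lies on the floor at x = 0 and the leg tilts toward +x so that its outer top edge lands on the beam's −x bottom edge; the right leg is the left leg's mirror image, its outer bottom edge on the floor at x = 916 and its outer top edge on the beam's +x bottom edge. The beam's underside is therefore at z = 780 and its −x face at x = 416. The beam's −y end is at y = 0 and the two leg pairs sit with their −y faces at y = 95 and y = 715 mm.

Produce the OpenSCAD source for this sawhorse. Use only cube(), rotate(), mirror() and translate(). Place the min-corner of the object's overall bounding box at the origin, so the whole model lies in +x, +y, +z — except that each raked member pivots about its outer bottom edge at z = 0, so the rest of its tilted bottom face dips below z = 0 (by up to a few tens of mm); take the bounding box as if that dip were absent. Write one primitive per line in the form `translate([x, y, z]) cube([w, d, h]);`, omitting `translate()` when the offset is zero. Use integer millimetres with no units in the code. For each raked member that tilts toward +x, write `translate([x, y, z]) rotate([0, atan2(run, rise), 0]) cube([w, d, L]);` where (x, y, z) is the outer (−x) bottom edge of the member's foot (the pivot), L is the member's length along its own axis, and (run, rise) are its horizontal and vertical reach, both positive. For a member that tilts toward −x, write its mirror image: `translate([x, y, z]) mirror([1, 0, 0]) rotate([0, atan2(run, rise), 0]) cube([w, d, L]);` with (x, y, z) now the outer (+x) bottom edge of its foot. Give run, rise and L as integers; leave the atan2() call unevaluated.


translate([416, 0, 780]) cube([84, 856, 71]);
translate([0, 95, 0]) rotate([0, atan2(416, 780), 0]) cube([37, 46, 884]);
translate([916, 95, 0]) mirror([1, 0, 0]) rotate([0, atan2(416, 780), 0]) cube([37, 46, 884]);
translate([0, 715, 0]) rotate([0, atan2(416, 780), 0]) cube([37, 46, 884]);
translate([916, 715, 0]) mirror([1, 0, 0]) rotate([0, atan2(416, 780), 0]) cube([37, 46, 884]);


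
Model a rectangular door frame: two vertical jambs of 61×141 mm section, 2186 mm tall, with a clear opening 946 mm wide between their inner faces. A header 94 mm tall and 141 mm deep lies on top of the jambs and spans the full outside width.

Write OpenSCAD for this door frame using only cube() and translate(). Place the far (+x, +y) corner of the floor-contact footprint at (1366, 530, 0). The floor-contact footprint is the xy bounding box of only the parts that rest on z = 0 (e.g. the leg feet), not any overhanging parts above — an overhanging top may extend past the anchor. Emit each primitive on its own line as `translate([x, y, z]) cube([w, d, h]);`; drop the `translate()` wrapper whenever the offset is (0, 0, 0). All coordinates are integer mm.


translate([298, 389, 0]) cube([61, 141, 2186]);
translate([1305, 389, 0]) cube([61, 141, 2186]);
translate([298, 389, 2186]) cube([1068, 141, 94]);


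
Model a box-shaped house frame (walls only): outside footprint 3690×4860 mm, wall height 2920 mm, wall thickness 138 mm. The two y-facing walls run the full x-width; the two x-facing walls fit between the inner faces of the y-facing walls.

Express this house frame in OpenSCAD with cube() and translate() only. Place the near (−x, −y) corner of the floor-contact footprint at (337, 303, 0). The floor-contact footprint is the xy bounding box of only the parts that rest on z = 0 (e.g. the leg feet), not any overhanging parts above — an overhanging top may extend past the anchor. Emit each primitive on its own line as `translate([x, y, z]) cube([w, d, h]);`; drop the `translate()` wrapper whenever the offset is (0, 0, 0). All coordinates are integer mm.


translate([337, 303, 0]) cube([3690, 138, 2920]);
translate([337, 5025, 0]) cube([3690, 138, 2920]);
translate([337, 441, 0]) cube([138, 4584, 2920]);
translate([3889, 441, 0]) cube([138, 4584, 2920]);


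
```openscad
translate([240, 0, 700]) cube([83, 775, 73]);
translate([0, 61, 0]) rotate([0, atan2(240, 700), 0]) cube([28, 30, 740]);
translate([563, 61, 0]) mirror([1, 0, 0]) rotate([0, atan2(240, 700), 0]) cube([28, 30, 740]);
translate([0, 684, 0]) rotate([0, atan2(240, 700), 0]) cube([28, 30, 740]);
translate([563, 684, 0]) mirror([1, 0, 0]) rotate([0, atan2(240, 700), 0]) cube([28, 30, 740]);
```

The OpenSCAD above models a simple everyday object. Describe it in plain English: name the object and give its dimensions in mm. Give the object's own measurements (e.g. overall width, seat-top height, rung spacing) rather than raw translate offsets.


A sawhorse. A 83×775×73 mm beam (x, y, z) sits on two A-frame leg pairs. Each pair is two raked legs of 28×30 mm section (30 mm along y) splaying symmetrically in x. Each leg rises 700 mm vertically over 240 mm of horizontal reach and is 740 mm long along its own axis. Every leg's outer bottom edge rests on the floor and its outer top edge meets a bottom edge of the beam — the left legs (tilting toward +x) meet the beam's −x bottom edge, the right legs (their mirror images, tilting toward −x) meet its +x bottom edge — so the leg tops tuck under the beam, the beam's underside is 700 mm above the floor, and the feet are 563 mm apart outside-to-outside with the beam centred between them. The two leg pairs are set in 61 mm from either end of the beam.


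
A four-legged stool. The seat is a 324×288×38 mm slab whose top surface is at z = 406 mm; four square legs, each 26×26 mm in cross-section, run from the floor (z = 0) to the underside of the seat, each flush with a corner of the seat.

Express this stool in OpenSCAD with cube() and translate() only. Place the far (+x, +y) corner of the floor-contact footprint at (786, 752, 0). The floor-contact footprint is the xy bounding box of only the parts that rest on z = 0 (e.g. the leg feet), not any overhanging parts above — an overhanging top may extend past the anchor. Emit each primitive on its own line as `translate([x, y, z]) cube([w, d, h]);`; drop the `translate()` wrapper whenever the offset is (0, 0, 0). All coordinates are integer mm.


translate([462, 464, 368]) cube([324, 288, 38]);
translate([462, 464, 0]) cube([26, 26, 368]);
translate([760, 464, 0]) cube([26, 26, 368]);
translate([462, 726, 0]) cube([26, 26, 368]);
translate([760, 726, 0]) cube([26, 26, 368]);


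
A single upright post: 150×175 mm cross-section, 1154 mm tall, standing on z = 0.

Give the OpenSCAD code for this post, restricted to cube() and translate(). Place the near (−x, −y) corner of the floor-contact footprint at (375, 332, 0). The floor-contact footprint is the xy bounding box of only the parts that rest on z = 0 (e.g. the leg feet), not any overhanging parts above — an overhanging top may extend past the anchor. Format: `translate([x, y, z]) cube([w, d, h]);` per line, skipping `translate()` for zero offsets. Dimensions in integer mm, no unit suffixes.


translate([375, 332, 0]) cube([150, 175, 1154]);


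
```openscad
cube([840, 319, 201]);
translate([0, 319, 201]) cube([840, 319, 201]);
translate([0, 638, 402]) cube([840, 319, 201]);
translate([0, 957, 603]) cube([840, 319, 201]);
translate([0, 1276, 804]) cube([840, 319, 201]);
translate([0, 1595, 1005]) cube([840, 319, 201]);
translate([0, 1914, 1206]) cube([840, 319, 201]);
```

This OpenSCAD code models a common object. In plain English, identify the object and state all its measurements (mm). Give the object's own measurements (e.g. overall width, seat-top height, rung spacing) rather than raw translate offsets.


A straight staircase of 7 solid steps. Each step is 840 mm wide (x), 319 mm deep (y, the going) and 201 mm tall (the rise). The first step rests on the floor; each subsequent step sits one going further in +y and one rise higher in +z, directly behind and above the previous step with no overlap.


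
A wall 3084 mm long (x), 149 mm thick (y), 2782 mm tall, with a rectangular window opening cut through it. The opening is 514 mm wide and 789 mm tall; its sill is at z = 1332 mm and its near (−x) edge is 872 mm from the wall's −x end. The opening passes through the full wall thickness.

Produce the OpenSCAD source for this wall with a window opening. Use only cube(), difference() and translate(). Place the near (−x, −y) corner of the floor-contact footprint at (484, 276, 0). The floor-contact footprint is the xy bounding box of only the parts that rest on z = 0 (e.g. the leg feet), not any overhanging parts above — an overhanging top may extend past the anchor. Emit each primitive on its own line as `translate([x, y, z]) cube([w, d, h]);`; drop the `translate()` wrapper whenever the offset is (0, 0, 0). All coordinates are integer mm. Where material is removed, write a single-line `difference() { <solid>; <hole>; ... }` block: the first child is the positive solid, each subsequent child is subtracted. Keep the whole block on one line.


difference() { translate([484, 276, 0]) cube([3084, 149, 2782]); translate([1356, 276, 1332]) cube([514, 149, 789]); }


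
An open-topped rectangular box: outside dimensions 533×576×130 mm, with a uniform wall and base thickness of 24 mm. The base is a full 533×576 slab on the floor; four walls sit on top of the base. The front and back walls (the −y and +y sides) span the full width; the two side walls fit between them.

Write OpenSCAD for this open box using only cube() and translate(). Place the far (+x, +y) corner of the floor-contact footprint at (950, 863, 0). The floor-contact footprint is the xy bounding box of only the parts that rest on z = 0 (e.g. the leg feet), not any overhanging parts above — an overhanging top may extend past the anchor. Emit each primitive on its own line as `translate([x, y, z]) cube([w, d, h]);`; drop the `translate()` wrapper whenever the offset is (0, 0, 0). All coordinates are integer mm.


translate([417, 287, 0]) cube([533, 576, 24]);
translate([417, 287, 24]) cube([533, 24, 106]);
translate([417, 839, 24]) cube([533, 24, 106]);
translate([417, 311, 24]) cube([24, 528, 106]);
translate([926, 311, 24]) cube([24, 528, 106]);


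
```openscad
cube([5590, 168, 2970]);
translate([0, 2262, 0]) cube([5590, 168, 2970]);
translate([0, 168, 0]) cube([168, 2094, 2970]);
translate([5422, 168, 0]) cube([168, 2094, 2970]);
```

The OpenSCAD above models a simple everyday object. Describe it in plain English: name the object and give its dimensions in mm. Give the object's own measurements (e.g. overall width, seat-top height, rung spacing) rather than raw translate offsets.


The wall frame of a small rectangular building: four walls, each 2970 mm tall and 168 mm thick, enclosing a footprint 5590 mm (x) by 2430 mm (y) outside-to-outside, with no floor or roof. The front and back walls (the −y and +y sides) span the full width; the two side walls fit between them.


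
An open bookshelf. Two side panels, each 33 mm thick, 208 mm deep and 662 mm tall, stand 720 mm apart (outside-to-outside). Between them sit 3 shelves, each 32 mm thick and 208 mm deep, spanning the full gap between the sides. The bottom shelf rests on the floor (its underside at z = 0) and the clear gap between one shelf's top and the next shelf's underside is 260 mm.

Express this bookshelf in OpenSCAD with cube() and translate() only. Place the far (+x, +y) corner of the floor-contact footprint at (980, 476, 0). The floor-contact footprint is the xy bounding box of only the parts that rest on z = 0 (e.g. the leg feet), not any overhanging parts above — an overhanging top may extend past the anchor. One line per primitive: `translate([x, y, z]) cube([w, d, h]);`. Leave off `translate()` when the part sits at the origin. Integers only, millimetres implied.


translate([260, 268, 0]) cube([33, 208, 662]);
translate([947, 268, 0]) cube([33, 208, 662]);
translate([293, 268, 0]) cube([654, 208, 32]);
translate([293, 268, 292]) cube([654, 208, 32]);
translate([293, 268, 584]) cube([654, 208, 32]);


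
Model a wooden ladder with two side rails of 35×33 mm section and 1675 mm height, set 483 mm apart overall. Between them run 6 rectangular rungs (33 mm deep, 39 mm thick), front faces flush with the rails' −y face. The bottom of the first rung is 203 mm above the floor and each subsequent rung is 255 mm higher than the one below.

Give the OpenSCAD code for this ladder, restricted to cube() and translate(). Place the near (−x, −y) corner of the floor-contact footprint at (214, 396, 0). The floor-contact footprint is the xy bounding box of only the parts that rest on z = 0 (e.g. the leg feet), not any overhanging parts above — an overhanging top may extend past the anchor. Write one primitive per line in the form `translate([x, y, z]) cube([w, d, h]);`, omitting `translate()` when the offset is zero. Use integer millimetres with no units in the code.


translate([214, 396, 0]) cube([35, 33, 1675]);
translate([662, 396, 0]) cube([35, 33, 1675]);
translate([249, 396, 203]) cube([413, 33, 39]);
translate([249, 396, 458]) cube([413, 33, 39]);
translate([249, 396, 713]) cube([413, 33, 39]);
translate([249, 396, 968]) cube([413, 33, 39]);
translate([249, 396, 1223]) cube([413, 33, 39]);
translate([249, 396, 1478]) cube([413, 33, 39]);


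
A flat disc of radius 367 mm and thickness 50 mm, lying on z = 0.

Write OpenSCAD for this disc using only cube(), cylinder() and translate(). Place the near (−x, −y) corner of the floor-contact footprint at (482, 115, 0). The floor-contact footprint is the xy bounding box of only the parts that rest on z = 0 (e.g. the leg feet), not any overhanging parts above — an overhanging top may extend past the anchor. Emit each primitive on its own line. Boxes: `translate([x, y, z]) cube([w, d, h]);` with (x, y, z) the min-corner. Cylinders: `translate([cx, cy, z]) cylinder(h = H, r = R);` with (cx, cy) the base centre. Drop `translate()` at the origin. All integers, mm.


translate([849, 482, 0]) cylinder(h = 50, r = 367);


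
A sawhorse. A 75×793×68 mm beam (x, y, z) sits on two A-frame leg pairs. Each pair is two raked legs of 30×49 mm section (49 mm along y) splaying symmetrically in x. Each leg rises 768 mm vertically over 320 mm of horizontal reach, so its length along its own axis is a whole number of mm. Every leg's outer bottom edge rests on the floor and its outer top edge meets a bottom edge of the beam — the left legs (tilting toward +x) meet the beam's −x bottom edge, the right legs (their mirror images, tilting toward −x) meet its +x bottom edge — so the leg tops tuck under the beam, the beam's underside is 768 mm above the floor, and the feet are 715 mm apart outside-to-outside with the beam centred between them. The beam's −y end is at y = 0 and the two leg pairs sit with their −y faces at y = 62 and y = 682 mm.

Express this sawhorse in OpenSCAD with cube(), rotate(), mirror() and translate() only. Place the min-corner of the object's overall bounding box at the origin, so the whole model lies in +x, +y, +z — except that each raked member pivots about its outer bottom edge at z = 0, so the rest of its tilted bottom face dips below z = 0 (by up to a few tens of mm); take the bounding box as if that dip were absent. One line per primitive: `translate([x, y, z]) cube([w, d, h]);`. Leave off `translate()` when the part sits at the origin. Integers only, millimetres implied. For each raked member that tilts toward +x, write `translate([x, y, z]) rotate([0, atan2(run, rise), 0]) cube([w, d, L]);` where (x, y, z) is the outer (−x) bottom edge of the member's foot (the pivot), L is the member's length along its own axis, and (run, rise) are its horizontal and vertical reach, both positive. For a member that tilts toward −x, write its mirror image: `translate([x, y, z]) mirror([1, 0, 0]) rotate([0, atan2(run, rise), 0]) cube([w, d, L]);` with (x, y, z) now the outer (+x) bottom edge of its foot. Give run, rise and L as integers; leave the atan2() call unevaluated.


translate([320, 0, 768]) cube([75, 793, 68]);
translate([0, 62, 0]) rotate([0, atan2(320, 768), 0]) cube([30, 49, 832]);
translate([715, 62, 0]) mirror([1, 0, 0]) rotate([0, atan2(320, 768), 0]) cube([30, 49, 832]);
translate([0, 682, 0]) rotate([0, atan2(320, 768), 0]) cube([30, 49, 832]);
translate([715, 682, 0]) mirror([1, 0, 0]) rotate([0, atan2(320, 768), 0]) cube([30, 49, 832]);


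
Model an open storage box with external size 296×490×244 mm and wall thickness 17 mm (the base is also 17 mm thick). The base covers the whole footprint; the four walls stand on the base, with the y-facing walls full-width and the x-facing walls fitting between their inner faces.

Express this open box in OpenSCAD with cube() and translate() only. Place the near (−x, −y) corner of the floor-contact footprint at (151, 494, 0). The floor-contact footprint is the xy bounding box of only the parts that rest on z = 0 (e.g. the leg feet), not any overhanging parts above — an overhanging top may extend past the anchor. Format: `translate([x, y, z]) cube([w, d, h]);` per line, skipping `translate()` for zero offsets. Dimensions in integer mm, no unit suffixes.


translate([151, 494, 0]) cube([296, 490, 17]);
translate([151, 494, 17]) cube([296, 17, 227]);
translate([151, 967, 17]) cube([296, 17, 227]);
translate([151, 511, 17]) cube([17, 456, 227]);
translate([430, 511, 17]) cube([17, 456, 227]);


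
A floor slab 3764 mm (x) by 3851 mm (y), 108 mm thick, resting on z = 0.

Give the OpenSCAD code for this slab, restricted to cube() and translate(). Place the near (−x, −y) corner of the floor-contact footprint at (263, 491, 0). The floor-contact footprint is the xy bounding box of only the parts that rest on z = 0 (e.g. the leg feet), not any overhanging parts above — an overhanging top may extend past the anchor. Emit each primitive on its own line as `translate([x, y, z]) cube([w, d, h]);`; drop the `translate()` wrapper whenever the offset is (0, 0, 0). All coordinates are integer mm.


translate([263, 491, 0]) cube([3764, 3851, 108]);


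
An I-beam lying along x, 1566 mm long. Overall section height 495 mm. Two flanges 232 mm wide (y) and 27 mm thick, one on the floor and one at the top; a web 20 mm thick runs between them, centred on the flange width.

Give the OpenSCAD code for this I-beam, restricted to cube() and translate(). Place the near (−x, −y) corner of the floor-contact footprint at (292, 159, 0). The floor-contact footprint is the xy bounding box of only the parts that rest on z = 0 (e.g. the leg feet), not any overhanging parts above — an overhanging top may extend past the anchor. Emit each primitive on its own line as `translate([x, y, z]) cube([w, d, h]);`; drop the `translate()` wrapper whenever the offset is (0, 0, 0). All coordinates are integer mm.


translate([292, 159, 0]) cube([1566, 232, 27]);
translate([292, 265, 27]) cube([1566, 20, 441]);
translate([292, 159, 468]) cube([1566, 232, 27]);


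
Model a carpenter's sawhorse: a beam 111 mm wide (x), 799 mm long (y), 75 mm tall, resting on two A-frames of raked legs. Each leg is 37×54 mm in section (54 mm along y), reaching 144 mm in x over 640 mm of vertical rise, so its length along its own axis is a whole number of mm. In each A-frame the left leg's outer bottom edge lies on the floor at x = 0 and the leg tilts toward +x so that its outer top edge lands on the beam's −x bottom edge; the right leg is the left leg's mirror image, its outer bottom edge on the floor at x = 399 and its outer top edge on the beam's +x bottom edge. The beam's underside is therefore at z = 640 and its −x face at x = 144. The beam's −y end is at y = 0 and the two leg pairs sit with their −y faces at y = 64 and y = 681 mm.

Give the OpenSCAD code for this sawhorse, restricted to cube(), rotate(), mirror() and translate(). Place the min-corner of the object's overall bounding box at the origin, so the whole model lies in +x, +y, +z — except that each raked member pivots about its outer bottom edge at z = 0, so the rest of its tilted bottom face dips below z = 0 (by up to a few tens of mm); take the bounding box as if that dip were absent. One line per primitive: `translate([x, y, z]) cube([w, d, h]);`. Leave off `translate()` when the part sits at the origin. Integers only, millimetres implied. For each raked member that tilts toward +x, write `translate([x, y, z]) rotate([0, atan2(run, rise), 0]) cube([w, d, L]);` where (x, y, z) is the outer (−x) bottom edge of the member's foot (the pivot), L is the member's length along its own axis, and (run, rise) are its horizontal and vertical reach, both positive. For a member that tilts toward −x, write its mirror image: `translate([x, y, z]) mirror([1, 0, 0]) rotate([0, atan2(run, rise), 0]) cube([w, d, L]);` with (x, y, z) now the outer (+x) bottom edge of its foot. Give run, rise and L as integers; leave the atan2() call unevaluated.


translate([144, 0, 640]) cube([111, 799, 75]);
translate([0, 64, 0]) rotate([0, atan2(144, 640), 0]) cube([37, 54, 656]);
translate([399, 64, 0]) mirror([1, 0, 0]) rotate([0, atan2(144, 640), 0]) cube([37, 54, 656]);
translate([0, 681, 0]) rotate([0, atan2(144, 640), 0]) cube([37, 54, 656]);
translate([399, 681, 0]) mirror([1, 0, 0]) rotate([0, atan2(144, 640), 0]) cube([37, 54, 656]);


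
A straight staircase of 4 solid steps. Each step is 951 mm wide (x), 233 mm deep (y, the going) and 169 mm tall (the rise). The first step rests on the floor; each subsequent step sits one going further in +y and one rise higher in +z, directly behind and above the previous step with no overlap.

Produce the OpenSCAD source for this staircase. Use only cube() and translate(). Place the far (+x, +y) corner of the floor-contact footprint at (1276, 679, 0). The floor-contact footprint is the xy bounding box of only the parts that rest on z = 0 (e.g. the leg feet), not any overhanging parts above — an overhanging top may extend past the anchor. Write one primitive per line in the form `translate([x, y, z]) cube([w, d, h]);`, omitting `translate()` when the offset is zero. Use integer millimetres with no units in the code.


translate([325, 446, 0]) cube([951, 233, 169]);
translate([325, 679, 169]) cube([951, 233, 169]);
translate([325, 912, 338]) cube([951, 233, 169]);
translate([325, 1145, 507]) cube([951, 233, 169]);


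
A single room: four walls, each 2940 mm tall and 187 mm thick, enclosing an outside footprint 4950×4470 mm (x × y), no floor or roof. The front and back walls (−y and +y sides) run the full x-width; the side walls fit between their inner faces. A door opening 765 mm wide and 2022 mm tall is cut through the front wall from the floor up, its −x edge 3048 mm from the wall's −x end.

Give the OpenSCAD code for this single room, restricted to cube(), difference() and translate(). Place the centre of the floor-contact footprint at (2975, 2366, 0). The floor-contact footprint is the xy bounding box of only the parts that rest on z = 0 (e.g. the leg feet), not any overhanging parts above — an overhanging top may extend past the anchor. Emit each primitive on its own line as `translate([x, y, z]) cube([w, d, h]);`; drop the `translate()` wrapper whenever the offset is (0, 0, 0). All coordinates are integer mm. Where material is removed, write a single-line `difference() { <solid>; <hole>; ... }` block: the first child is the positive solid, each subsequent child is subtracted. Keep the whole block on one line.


difference() { translate([500, 131, 0]) cube([4950, 187, 2940]); translate([3548, 131, 0]) cube([765, 187, 2022]); }
translate([500, 4414, 0]) cube([4950, 187, 2940]);
translate([500, 318, 0]) cube([187, 4096, 2940]);
translate([5263, 318, 0]) cube([187, 4096, 2940]);


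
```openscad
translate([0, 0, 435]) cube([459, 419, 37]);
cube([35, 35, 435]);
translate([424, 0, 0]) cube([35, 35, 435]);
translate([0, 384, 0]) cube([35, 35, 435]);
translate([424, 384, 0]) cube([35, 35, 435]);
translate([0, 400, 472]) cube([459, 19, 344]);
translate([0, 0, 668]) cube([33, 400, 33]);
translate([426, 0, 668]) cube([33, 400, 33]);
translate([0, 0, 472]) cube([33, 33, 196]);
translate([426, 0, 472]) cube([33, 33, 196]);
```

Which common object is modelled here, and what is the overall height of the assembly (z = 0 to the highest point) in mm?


A chair. The overall height is 816 mm.

A slab on four corner posts with a tall panel at the back — a chair. The seat slab sits at z = 435 with thickness 37, and the 344 mm backrest starts at the seat top, so the overall height is 435 + 37 + 344 = 816 mm.


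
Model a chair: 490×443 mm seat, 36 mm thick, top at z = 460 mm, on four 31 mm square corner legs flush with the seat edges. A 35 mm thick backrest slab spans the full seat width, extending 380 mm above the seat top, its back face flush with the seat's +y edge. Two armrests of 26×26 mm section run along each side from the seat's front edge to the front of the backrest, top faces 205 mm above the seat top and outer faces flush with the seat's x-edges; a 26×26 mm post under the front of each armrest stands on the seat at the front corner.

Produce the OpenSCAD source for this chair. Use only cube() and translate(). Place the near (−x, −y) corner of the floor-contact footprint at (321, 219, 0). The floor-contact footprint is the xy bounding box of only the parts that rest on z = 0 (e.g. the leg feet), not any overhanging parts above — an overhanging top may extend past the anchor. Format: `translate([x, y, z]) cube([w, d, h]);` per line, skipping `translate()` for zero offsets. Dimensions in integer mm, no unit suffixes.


// leg_h = 460 - 36 = 424
// arm post h = 205 - 26 = 179
translate([321, 219, 424]) cube([490, 443, 36]);
translate([321, 219, 0]) cube([31, 31, 424]);
translate([780, 219, 0]) cube([31, 31, 424]);
translate([321, 631, 0]) cube([31, 31, 424]);
translate([780, 631, 0]) cube([31, 31, 424]);
translate([321, 627, 460]) cube([490, 35, 380]);
translate([321, 219, 639]) cube([26, 408, 26]);
translate([785, 219, 639]) cube([26, 408, 26]);
translate([321, 219, 460]) cube([26, 26, 179]);
translate([785, 219, 460]) cube([26, 26, 179]);


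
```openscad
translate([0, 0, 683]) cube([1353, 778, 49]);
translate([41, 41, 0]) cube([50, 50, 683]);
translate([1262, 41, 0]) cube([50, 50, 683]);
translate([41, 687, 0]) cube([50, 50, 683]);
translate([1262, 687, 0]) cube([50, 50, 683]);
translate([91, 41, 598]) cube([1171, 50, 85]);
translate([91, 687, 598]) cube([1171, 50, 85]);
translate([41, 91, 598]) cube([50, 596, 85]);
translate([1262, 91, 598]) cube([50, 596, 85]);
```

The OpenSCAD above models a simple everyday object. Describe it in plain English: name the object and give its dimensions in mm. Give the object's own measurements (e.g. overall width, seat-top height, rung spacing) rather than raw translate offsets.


A rectangular dining table. The top is 1353×778×49 mm with its upper surface at z = 732 mm. It stands on four 50×50 mm square legs, each inset 41 mm from the nearest pair of top edges, running from the floor to the underside of the top. Four apron rails, 50 mm thick and 85 mm tall, run between adjacent legs with their top edges flush with the underside of the top and their outer faces flush with the legs' outer faces.


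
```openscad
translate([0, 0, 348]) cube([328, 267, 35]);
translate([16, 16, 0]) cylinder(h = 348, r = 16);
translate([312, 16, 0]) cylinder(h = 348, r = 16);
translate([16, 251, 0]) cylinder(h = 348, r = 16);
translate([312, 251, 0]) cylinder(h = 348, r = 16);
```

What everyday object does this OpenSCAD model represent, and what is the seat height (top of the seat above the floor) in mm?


A stool. The seat height is 383 mm.

A 328×267×35 slab at z = 348 on four corner cylinders — a stool. The seat top is 348 + 35 = 383 mm.


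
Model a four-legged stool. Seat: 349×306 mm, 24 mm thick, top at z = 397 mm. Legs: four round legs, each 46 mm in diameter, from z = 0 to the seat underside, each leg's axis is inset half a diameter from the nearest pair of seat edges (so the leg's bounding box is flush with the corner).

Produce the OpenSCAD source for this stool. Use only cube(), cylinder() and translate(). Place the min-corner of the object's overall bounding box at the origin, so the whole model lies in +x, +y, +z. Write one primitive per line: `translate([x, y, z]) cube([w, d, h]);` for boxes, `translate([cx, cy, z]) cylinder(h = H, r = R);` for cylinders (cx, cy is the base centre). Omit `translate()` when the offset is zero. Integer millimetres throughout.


translate([0, 0, 373]) cube([349, 306, 24]);
translate([23, 23, 0]) cylinder(h = 373, r = 23);
translate([326, 23, 0]) cylinder(h = 373, r = 23);
translate([23, 283, 0]) cylinder(h = 373, r = 23);
translate([326, 283, 0]) cylinder(h = 373, r = 23);


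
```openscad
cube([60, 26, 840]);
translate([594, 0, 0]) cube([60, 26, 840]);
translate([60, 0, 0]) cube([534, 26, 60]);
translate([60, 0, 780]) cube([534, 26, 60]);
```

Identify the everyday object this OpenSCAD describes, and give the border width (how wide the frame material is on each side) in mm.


A picture frame. The border width is 60 mm.

Four thin pieces enclosing a rectangular opening — a picture frame. The two full-height stiles are 840 mm tall; the top rail sits at z = 780 and is 60 mm tall, so the border above the opening is 840 − 780 = 60 mm, matching the stile x-width.


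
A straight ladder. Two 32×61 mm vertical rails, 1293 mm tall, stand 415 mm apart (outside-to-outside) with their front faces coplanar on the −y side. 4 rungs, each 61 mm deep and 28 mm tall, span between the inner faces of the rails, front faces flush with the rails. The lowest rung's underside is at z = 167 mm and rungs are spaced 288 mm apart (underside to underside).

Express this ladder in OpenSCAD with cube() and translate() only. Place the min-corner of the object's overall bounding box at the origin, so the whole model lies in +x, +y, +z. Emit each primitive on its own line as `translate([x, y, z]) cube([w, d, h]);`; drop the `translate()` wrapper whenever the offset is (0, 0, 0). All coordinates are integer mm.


// rung span = 415 - 2*32 = 351
// rung[k] z = 167 + k*288
cube([32, 61, 1293]);
translate([383, 0, 0]) cube([32, 61, 1293]);
translate([32, 0, 167]) cube([351, 61, 28]);
translate([32, 0, 455]) cube([351, 61, 28]);
translate([32, 0, 743]) cube([351, 61, 28]);
translate([32, 0, 1031]) cube([351, 61, 28]);


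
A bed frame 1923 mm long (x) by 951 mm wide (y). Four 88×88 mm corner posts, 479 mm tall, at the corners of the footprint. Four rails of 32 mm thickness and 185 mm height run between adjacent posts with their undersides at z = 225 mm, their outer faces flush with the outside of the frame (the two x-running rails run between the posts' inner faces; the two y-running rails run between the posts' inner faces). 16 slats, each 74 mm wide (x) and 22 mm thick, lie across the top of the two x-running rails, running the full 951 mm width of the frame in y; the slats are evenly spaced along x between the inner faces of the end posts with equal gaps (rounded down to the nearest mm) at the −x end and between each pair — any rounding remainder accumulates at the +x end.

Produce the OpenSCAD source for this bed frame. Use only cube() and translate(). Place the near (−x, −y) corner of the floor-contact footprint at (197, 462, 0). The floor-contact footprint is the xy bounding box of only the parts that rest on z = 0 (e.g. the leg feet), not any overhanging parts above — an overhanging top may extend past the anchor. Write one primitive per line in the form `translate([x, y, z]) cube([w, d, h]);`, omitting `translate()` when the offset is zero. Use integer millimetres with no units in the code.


translate([197, 462, 0]) cube([88, 88, 479]);
translate([197, 1325, 0]) cube([88, 88, 479]);
translate([2032, 462, 0]) cube([88, 88, 479]);
translate([2032, 1325, 0]) cube([88, 88, 479]);
translate([285, 462, 225]) cube([1747, 32, 185]);
translate([285, 1381, 225]) cube([1747, 32, 185]);
translate([197, 550, 225]) cube([32, 775, 185]);
translate([2088, 550, 225]) cube([32, 775, 185]);
translate([318, 462, 410]) cube([74, 951, 22]);
translate([425, 462, 410]) cube([74, 951, 22]);
translate([532, 462, 410]) cube([74, 951, 22]);
translate([639, 462, 410]) cube([74, 951, 22]);
translate([746, 462, 410]) cube([74, 951, 22]);
translate([853, 462, 410]) cube([74, 951, 22]);
translate([960, 462, 410]) cube([74, 951, 22]);
translate([1067, 462, 410]) cube([74, 951, 22]);
translate([1174, 462, 410]) cube([74, 951, 22]);
translate([1281, 462, 410]) cube([74, 951, 22]);
translate([1388, 462, 410]) cube([74, 951, 22]);
translate([1495, 462, 410]) cube([74, 951, 22]);
translate([1602, 462, 410]) cube([74, 951, 22]);
translate([1709, 462, 410]) cube([74, 951, 22]);
translate([1816, 462, 410]) cube([74, 951, 22]);
translate([1923, 462, 410]) cube([74, 951, 22]);
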